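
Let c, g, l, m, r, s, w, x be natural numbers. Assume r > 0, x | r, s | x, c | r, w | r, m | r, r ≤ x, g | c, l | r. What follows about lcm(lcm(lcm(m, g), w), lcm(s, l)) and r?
lcm(lcm(lcm(m, g), w), lcm(s, l)) | r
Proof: Because g | c and c | r, g | r. m | r, so lcm(m, g) | r. w | r, so lcm(lcm(m, g), w) | r. Because x | r and r > 0, x ≤ r. Since r ≤ x, x = r. s | x, so s | r. l | r, so lcm(s, l) | r. lcm(lcm(m, g), w) | r, so lcm(lcm(lcm(m, g), w), lcm(s, l)) | r.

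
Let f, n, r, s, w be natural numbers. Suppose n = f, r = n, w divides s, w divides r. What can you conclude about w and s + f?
w divides s + f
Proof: Since r = n and n = f, r = f. Since w divides r, w divides f. w divides s, so w divides s + f.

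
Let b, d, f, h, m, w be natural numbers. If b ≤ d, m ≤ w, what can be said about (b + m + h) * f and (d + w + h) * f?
(b + m + h) * f ≤ (d + w + h) * f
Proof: Since m ≤ w, m + h ≤ w + h. Because b ≤ d, b + m + h ≤ d + w + h. Then (b + m + h) * f ≤ (d + w + h) * f.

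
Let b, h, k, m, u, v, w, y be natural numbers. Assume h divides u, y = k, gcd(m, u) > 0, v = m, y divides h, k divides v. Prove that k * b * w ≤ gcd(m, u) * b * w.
v = m and k divides v, hence k divides m. y = k and y divides h, thus k divides h. Since h divides u, k divides u. Since k divides m, k divides gcd(m, u). Since gcd(m, u) > 0, k ≤ gcd(m, u). By multiplying by a non-negative, k * b ≤ gcd(m, u) * b. By multiplying by a non-negative, k * b * w ≤ gcd(m, u) * b * w.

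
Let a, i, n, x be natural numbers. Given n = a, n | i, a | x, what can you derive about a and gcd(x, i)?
a | gcd(x, i)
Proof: Because n = a and n | i, a | i. Since a | x, a | gcd(x, i).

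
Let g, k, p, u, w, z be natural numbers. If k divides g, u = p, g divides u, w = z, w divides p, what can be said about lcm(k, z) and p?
lcm(k, z) divides p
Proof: From u = p and g divides u, g divides p. k divides g, so k divides p. w = z and w divides p, so z divides p. Since k divides p, lcm(k, z) divides p.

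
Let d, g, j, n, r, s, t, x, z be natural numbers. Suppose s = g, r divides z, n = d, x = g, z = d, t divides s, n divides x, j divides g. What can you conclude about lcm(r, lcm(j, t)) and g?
lcm(r, lcm(j, t)) divides g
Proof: z = d and r divides z, so r divides d. n = d and n divides x, hence d divides x. Because x = g, d divides g. r divides d, so r divides g. s = g and t divides s, so t divides g. Since j divides g, lcm(j, t) divides g. Since r divides g, lcm(r, lcm(j, t)) divides g.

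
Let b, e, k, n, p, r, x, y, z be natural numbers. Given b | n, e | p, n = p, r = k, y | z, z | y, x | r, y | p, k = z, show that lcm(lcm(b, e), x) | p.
n = p and b | n, therefore b | p. Since e | p, lcm(b, e) | p. Because r = k and k = z, r = z. From x | r, x | z. Since y | z and z | y, y = z. Since y | p, z | p. x | z, so x | p. Since lcm(b, e) | p, lcm(lcm(b, e), x) | p.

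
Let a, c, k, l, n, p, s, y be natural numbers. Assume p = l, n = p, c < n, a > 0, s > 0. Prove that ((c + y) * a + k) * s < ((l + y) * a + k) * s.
n = p and c < n, therefore c < p. Since p = l, c < l. Then c + y < l + y. Since a > 0, by multiplying by a positive, (c + y) * a < (l + y) * a. Then (c + y) * a + k < (l + y) * a + k. Since s > 0, by multiplying by a positive, ((c + y) * a + k) * s < ((l + y) * a + k) * s.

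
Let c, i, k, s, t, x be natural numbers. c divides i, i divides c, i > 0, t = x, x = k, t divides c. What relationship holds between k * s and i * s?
k * s ≤ i * s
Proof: t = x and x = k, so t = k. Because c divides i and i divides c, c = i. t divides c, so t divides i. Since t = k, k divides i. Since i > 0, k ≤ i. By multiplying by a non-negative, k * s ≤ i * s.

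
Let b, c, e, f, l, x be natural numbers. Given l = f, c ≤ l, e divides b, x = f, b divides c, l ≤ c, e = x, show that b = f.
c ≤ l and l ≤ c, so c = l. b divides c, so b divides l. l = f, so b divides f. e = x and e divides b, therefore x divides b. Since x = f, f divides b. From b divides f, b = f.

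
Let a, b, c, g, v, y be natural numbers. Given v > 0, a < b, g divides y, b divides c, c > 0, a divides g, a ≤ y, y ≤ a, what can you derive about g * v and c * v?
g * v < c * v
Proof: From y ≤ a and a ≤ y, y = a. From g divides y, g divides a. From a divides g, a = g. b divides c and c > 0, therefore b ≤ c. a < b, so a < c. a = g, so g < c. Since v > 0, by multiplying by a positive, g * v < c * v.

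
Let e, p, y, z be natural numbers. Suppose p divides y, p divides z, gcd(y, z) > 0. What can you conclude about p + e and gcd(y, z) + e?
p + e ≤ gcd(y, z) + e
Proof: p divides y and p divides z, hence p divides gcd(y, z). gcd(y, z) > 0, so p ≤ gcd(y, z). Then p + e ≤ gcd(y, z) + e.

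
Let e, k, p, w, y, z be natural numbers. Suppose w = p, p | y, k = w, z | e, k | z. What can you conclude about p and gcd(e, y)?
p | gcd(e, y)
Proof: From k = w and k | z, w | z. Since z | e, w | e. w = p, so p | e. Since p | y, p | gcd(e, y).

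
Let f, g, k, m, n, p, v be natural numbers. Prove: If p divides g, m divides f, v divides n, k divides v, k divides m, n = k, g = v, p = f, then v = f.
g = v and p divides g, so p divides v. From p = f, f divides v. n = k and v divides n, therefore v divides k. k divides v, so k = v. k divides m and m divides f, thus k divides f. Because k = v, v divides f. Because f divides v, f = v. Then v = f.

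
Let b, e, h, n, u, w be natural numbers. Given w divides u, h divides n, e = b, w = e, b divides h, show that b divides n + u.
Because b divides h and h divides n, b divides n. Because w = e and w divides u, e divides u. Since e = b, b divides u. From b divides n, b divides n + u.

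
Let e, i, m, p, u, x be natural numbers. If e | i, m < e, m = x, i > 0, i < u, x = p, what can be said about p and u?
p < u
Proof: Since m = x and x = p, m = p. Because e | i and i > 0, e ≤ i. Since i < u, e < u. Since m < e, m < u. m = p, so p < u.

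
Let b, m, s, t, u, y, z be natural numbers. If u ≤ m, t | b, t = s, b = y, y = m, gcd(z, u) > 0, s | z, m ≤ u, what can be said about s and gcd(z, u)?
s ≤ gcd(z, u)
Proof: Because m ≤ u and u ≤ m, m = u. b = y and t | b, hence t | y. y = m, so t | m. Since m = u, t | u. t = s, so s | u. Since s | z, s | gcd(z, u). Since gcd(z, u) > 0, s ≤ gcd(z, u).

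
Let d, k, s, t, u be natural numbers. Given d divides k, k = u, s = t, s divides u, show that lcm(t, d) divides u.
From s = t and s divides u, t divides u. k = u and d divides k, thus d divides u. t divides u, so lcm(t, d) divides u.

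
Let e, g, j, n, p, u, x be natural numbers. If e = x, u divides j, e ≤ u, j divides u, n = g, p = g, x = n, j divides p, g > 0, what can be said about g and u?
g = u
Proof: Since e = x and x = n, e = n. Since n = g, e = g. e ≤ u, so g ≤ u. j divides u and u divides j, thus j = u. Because p = g and j divides p, j divides g. j = u, so u divides g. Since g > 0, u ≤ g. Since g ≤ u, g = u.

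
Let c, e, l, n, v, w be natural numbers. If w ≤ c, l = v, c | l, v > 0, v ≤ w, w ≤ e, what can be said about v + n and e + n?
v + n ≤ e + n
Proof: l = v and c | l, therefore c | v. Because v > 0, c ≤ v. Since w ≤ c, w ≤ v. Since v ≤ w, w = v. From w ≤ e, v ≤ e. Then v + n ≤ e + n.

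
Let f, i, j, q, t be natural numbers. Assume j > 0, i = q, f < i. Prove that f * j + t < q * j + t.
i = q and f < i, hence f < q. Combining with j > 0, by multiplying by a positive, f * j < q * j. Then f * j + t < q * j + t.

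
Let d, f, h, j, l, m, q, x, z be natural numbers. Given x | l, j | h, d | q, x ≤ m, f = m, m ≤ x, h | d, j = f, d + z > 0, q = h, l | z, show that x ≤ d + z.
q = h and d | q, therefore d | h. Because h | d, h = d. m ≤ x and x ≤ m, so m = x. Since f = m, f = x. j = f and j | h, so f | h. f = x, so x | h. Since h = d, x | d. Because x | l and l | z, x | z. Since x | d, x | d + z. Since d + z > 0, x ≤ d + z.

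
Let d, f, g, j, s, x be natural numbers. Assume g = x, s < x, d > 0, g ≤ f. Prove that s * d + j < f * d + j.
Since g = x and g ≤ f, x ≤ f. Since s < x, s < f. Using d > 0, by multiplying by a positive, s * d < f * d. Then s * d + j < f * d + j.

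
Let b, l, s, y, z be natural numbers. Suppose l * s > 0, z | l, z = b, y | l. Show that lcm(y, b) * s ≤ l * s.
From z = b and z | l, b | l. Since y | l, lcm(y, b) | l. Then lcm(y, b) * s | l * s. Since l * s > 0, lcm(y, b) * s ≤ l * s.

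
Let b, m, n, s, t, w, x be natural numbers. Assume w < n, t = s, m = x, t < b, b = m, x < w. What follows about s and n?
s < n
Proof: Because b = m and t < b, t < m. Since m = x, t < x. Since t = s, s < x. x < w, so s < w. Since w < n, s < n.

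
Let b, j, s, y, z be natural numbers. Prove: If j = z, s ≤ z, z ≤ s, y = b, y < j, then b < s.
z ≤ s and s ≤ z, hence z = s. Because j = z and y < j, y < z. Since y = b, b < z. z = s, so b < s.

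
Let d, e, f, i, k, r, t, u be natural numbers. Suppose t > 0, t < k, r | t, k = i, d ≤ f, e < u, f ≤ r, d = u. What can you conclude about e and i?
e < i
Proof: d = u and d ≤ f, so u ≤ f. Because e < u, e < f. r | t and t > 0, hence r ≤ t. k = i and t < k, therefore t < i. r ≤ t, so r < i. Since f ≤ r, f < i. e < f, so e < i.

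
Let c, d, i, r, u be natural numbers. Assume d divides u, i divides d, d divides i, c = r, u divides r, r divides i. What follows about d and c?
d = c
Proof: i divides d and d divides i, thus i = d. r divides i, so r divides d. d divides u and u divides r, so d divides r. Since r divides d, r = d. Since c = r, c = d. Then d = c.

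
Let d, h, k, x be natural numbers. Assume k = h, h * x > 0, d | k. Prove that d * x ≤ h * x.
k = h and d | k, therefore d | h. Then d * x | h * x. h * x > 0, so d * x ≤ h * x.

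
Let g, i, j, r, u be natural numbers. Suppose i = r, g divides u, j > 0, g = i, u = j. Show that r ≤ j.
g = i and i = r, therefore g = r. Since u = j and g divides u, g divides j. Since j > 0, g ≤ j. Since g = r, r ≤ j.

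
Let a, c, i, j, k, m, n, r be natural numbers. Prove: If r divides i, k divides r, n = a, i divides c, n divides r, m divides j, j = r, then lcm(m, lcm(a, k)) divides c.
j = r and m divides j, so m divides r. n = a and n divides r, thus a divides r. Since k divides r, lcm(a, k) divides r. m divides r, so lcm(m, lcm(a, k)) divides r. r divides i, so lcm(m, lcm(a, k)) divides i. Since i divides c, lcm(m, lcm(a, k)) divides c.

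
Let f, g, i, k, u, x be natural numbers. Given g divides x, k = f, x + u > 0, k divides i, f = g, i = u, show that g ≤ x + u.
k = f and f = g, so k = g. i = u and k divides i, therefore k divides u. Since k = g, g divides u. Since g divides x, g divides x + u. x + u > 0, so g ≤ x + u.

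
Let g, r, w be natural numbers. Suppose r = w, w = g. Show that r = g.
r = w and w = g. By transitivity, r = g.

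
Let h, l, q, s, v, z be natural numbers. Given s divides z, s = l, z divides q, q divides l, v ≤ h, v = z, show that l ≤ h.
Because z divides q and q divides l, z divides l. s = l and s divides z, thus l divides z. z divides l, so z = l. Because v = z, v = l. v ≤ h, so l ≤ h.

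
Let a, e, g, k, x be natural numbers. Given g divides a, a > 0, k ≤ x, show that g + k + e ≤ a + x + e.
From g divides a and a > 0, g ≤ a. k ≤ x, thus k + e ≤ x + e. Since g ≤ a, g + k + e ≤ a + x + e.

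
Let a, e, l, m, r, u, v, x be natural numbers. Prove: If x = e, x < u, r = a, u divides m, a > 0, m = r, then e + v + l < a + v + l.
x = e and x < u, therefore e < u. m = r and r = a, therefore m = a. u divides m, so u divides a. Since a > 0, u ≤ a. Since e < u, e < a. Then e + v < a + v. Then e + v + l < a + v + l.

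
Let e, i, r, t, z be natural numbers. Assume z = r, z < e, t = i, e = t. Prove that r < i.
From e = t and t = i, e = i. z = r and z < e, thus r < e. Because e = i, r < i.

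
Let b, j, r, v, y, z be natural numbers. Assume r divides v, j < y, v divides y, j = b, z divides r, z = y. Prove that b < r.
z = y and z divides r, so y divides r. From r divides v and v divides y, r divides y. y divides r, so y = r. j < y, so j < r. From j = b, b < r.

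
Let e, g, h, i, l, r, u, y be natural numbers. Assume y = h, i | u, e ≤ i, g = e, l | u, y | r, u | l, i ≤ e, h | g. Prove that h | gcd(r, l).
y = h and y | r, thus h | r. e ≤ i and i ≤ e, thus e = i. Since g = e, g = i. Since h | g, h | i. u | l and l | u, thus u = l. i | u, so i | l. h | i, so h | l. Since h | r, h | gcd(r, l).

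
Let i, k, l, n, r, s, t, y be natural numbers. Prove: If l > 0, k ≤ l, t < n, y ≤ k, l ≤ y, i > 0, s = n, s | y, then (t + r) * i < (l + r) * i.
y ≤ k and k ≤ l, so y ≤ l. l ≤ y, so y = l. s = n and s | y, so n | y. y = l, so n | l. l > 0, so n ≤ l. Because t < n, t < l. Then t + r < l + r. i > 0, so (t + r) * i < (l + r) * i.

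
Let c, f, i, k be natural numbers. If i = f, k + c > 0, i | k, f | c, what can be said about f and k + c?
f ≤ k + c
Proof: i = f and i | k, so f | k. f | c, so f | k + c. Since k + c > 0, f ≤ k + c.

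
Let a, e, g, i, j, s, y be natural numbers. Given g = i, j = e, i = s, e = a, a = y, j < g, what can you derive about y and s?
y < s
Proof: g = i and i = s, thus g = s. j = e and e = a, so j = a. Because j < g, a < g. g = s, so a < s. Since a = y, y < s.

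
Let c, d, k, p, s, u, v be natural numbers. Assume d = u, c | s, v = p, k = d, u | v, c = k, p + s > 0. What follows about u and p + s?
u ≤ p + s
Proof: Since v = p and u | v, u | p. c = k and k = d, therefore c = d. Because c | s, d | s. d = u, so u | s. Since u | p, u | p + s. p + s > 0, so u ≤ p + s.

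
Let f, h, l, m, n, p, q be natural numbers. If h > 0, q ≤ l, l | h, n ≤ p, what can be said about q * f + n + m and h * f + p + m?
q * f + n + m ≤ h * f + p + m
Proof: l | h and h > 0, thus l ≤ h. q ≤ l, so q ≤ h. Then q * f ≤ h * f. n ≤ p, therefore n + m ≤ p + m. q * f ≤ h * f, so q * f + n + m ≤ h * f + p + m.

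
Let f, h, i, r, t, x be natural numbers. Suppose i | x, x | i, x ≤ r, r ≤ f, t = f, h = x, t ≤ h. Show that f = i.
Since i | x and x | i, i = x. Since x ≤ r and r ≤ f, x ≤ f. From h = x and t ≤ h, t ≤ x. t = f, so f ≤ x. x ≤ f, so x = f. i = x, so i = f. Then f = i.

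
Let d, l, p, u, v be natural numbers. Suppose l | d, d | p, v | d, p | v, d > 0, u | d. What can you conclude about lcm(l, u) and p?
lcm(l, u) ≤ p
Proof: p | v and v | d, hence p | d. Since d | p, d = p. Since l | d and u | d, lcm(l, u) | d. d > 0, so lcm(l, u) ≤ d. d = p, so lcm(l, u) ≤ p.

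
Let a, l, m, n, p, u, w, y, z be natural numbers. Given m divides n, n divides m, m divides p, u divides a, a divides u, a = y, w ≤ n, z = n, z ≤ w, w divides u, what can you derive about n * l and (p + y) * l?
n * l divides (p + y) * l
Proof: Since m divides n and n divides m, m = n. Because m divides p, n divides p. Because u divides a and a divides u, u = a. From a = y, u = y. From z = n and z ≤ w, n ≤ w. w ≤ n, so w = n. w divides u, so n divides u. Since u = y, n divides y. n divides p, so n divides p + y. Then n * l divides (p + y) * l.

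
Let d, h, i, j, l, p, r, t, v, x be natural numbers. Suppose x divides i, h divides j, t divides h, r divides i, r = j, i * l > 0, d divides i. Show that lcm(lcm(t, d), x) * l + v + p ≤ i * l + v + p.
r = j and r divides i, hence j divides i. h divides j, so h divides i. Since t divides h, t divides i. d divides i, so lcm(t, d) divides i. x divides i, so lcm(lcm(t, d), x) divides i. Then lcm(lcm(t, d), x) * l divides i * l. From i * l > 0, lcm(lcm(t, d), x) * l ≤ i * l. Then lcm(lcm(t, d), x) * l + v ≤ i * l + v. Then lcm(lcm(t, d), x) * l + v + p ≤ i * l + v + p.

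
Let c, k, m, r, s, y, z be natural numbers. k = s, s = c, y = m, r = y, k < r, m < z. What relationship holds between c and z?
c < z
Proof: Since k = s and s = c, k = c. r = y and k < r, so k < y. From y = m, k < m. m < z, so k < z. Because k = c, c < z.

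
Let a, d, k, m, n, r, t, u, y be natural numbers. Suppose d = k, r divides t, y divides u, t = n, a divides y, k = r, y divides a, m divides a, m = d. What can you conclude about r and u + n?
r divides u + n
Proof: m = d and d = k, so m = k. Since a divides y and y divides a, a = y. m divides a, so m divides y. m = k, so k divides y. k = r, so r divides y. Since y divides u, r divides u. Because t = n and r divides t, r divides n. Since r divides u, r divides u + n.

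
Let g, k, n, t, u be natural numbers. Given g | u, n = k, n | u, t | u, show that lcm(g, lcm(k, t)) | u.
Since n = k and n | u, k | u. Because t | u, lcm(k, t) | u. Since g | u, lcm(g, lcm(k, t)) | u.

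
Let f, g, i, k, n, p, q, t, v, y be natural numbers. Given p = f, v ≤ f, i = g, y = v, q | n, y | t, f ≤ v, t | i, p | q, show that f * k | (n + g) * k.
Since p | q and q | n, p | n. Since p = f, f | n. v ≤ f and f ≤ v, hence v = f. Since y = v, y = f. y | t and t | i, therefore y | i. Because i = g, y | g. Since y = f, f | g. Since f | n, f | n + g. Then f * k | (n + g) * k.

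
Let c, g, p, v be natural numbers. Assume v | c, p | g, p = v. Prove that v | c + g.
p = v and p | g, therefore v | g. Since v | c, v | c + g.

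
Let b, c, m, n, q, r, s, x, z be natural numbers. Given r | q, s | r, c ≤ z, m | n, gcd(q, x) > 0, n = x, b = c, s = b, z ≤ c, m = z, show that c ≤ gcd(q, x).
From s = b and b = c, s = c. From s | r, c | r. Because r | q, c | q. z ≤ c and c ≤ z, thus z = c. n = x and m | n, so m | x. Since m = z, z | x. Since z = c, c | x. From c | q, c | gcd(q, x). Since gcd(q, x) > 0, c ≤ gcd(q, x).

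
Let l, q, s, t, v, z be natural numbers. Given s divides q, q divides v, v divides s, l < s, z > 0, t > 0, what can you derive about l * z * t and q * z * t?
l * z * t < q * z * t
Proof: q divides v and v divides s, so q divides s. Since s divides q, s = q. l < s, so l < q. Since z > 0, by multiplying by a positive, l * z < q * z. Since t > 0, by multiplying by a positive, l * z * t < q * z * t.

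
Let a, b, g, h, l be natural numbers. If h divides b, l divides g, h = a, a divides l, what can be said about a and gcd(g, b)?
a divides gcd(g, b)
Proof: a divides l and l divides g, so a divides g. From h = a and h divides b, a divides b. a divides g, so a divides gcd(g, b).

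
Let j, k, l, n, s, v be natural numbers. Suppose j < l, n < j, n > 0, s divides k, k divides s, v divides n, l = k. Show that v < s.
k divides s and s divides k, therefore k = s. Since l = k, l = s. v divides n and n > 0, hence v ≤ n. n < j and j < l, thus n < l. Since v ≤ n, v < l. l = s, so v < s.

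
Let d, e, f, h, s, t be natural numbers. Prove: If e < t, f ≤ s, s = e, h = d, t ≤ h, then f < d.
s = e and f ≤ s, hence f ≤ e. h = d and t ≤ h, hence t ≤ d. e < t, so e < d. Since f ≤ e, f < d.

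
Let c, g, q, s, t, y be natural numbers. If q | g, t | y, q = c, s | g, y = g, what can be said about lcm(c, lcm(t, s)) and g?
lcm(c, lcm(t, s)) | g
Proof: From q = c and q | g, c | g. Since y = g and t | y, t | g. Since s | g, lcm(t, s) | g. Since c | g, lcm(c, lcm(t, s)) | g.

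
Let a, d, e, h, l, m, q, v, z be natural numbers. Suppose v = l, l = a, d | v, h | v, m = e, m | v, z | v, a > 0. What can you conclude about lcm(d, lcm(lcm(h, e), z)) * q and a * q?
lcm(d, lcm(lcm(h, e), z)) * q ≤ a * q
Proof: v = l and l = a, hence v = a. From m = e and m | v, e | v. From h | v, lcm(h, e) | v. Since z | v, lcm(lcm(h, e), z) | v. d | v, so lcm(d, lcm(lcm(h, e), z)) | v. v = a, so lcm(d, lcm(lcm(h, e), z)) | a. a > 0, so lcm(d, lcm(lcm(h, e), z)) ≤ a. Then lcm(d, lcm(lcm(h, e), z)) * q ≤ a * q.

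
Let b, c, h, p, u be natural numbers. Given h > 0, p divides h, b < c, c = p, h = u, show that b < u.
c = p and b < c, so b < p. Because p divides h and h > 0, p ≤ h. Since h = u, p ≤ u. Since b < p, b < u.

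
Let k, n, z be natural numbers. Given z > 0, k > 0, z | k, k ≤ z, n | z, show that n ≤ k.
Because z | k and k > 0, z ≤ k. k ≤ z, so z = k. From n | z and z > 0, n ≤ z. z = k, so n ≤ k.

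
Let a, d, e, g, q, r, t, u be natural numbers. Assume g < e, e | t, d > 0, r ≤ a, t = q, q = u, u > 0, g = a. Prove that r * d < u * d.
g = a and g < e, so a < e. Since r ≤ a, r < e. t = q and e | t, therefore e | q. q = u, so e | u. u > 0, so e ≤ u. Since r < e, r < u. d > 0, so r * d < u * d.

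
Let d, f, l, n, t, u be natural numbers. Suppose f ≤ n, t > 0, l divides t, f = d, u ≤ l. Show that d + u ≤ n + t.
f = d and f ≤ n, so d ≤ n. l divides t and t > 0, so l ≤ t. Since u ≤ l, u ≤ t. d ≤ n, so d + u ≤ n + t.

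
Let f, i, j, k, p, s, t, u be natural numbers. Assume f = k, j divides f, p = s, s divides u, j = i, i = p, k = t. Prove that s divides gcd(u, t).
i = p and p = s, so i = s. j = i and j divides f, therefore i divides f. Since i = s, s divides f. Since f = k, s divides k. k = t, so s divides t. Since s divides u, s divides gcd(u, t).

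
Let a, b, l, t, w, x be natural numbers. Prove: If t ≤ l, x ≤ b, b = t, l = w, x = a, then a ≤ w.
x = a and x ≤ b, therefore a ≤ b. Since b = t, a ≤ t. Because l = w and t ≤ l, t ≤ w. Since a ≤ t, a ≤ w.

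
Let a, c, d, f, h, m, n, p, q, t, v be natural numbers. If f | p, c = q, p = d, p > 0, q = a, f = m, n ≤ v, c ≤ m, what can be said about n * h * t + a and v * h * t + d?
n * h * t + a ≤ v * h * t + d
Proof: n ≤ v, therefore n * h ≤ v * h. Then n * h * t ≤ v * h * t. c = q and q = a, hence c = a. Since c ≤ m, a ≤ m. f | p and p > 0, therefore f ≤ p. p = d, so f ≤ d. From f = m, m ≤ d. Since a ≤ m, a ≤ d. n * h * t ≤ v * h * t, so n * h * t + a ≤ v * h * t + d.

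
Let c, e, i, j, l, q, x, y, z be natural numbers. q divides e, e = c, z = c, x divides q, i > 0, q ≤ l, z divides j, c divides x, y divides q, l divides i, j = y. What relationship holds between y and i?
y ≤ i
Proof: c divides x and x divides q, thus c divides q. e = c and q divides e, so q divides c. Since c divides q, c = q. z = c and z divides j, therefore c divides j. From c = q, q divides j. j = y, so q divides y. y divides q, so q = y. From l divides i and i > 0, l ≤ i. q ≤ l, so q ≤ i. q = y, so y ≤ i.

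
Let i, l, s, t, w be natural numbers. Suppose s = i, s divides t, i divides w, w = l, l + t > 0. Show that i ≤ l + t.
From w = l and i divides w, i divides l. s = i and s divides t, so i divides t. i divides l, so i divides l + t. l + t > 0, so i ≤ l + t.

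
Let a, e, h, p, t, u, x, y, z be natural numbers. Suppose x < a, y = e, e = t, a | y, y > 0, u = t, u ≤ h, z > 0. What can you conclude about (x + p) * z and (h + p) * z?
(x + p) * z < (h + p) * z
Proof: Because y = e and e = t, y = t. a | y and y > 0, therefore a ≤ y. Since y = t, a ≤ t. From u = t and u ≤ h, t ≤ h. Because a ≤ t, a ≤ h. Since x < a, x < h. Then x + p < h + p. Since z > 0, (x + p) * z < (h + p) * z.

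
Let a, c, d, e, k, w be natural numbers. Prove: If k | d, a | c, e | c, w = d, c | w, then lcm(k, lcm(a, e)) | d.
a | c and e | c, thus lcm(a, e) | c. From w = d and c | w, c | d. lcm(a, e) | c, so lcm(a, e) | d. Because k | d, lcm(k, lcm(a, e)) | d.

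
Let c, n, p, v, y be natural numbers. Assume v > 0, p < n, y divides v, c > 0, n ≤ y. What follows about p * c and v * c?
p * c < v * c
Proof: p < n and n ≤ y, thus p < y. Because y divides v and v > 0, y ≤ v. p < y, so p < v. Combined with c > 0, by multiplying by a positive, p * c < v * c.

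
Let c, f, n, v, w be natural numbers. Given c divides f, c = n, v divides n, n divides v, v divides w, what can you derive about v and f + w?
v divides f + w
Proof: From n divides v and v divides n, n = v. c = n and c divides f, hence n divides f. Because n = v, v divides f. Since v divides w, v divides f + w.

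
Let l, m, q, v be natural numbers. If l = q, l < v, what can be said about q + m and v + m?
q + m < v + m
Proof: Since l = q and l < v, q < v. Then q + m < v + m.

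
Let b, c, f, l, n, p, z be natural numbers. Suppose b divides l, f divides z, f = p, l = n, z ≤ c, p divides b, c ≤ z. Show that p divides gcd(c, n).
Because z ≤ c and c ≤ z, z = c. f = p and f divides z, thus p divides z. From z = c, p divides c. Because l = n and b divides l, b divides n. Because p divides b, p divides n. Since p divides c, p divides gcd(c, n).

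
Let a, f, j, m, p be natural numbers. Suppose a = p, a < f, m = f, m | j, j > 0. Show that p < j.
m = f and m | j, so f | j. From j > 0, f ≤ j. From a < f, a < j. Because a = p, p < j.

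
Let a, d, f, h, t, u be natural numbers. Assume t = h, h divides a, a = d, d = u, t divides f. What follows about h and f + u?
h divides f + u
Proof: t = h and t divides f, thus h divides f. a = d and h divides a, thus h divides d. From d = u, h divides u. Because h divides f, h divides f + u.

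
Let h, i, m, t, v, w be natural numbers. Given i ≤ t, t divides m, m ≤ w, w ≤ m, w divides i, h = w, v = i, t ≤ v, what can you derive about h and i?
h = i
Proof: m ≤ w and w ≤ m, thus m = w. From v = i and t ≤ v, t ≤ i. i ≤ t, so t = i. t divides m, so i divides m. Since m = w, i divides w. w divides i, so w = i. h = w, so h = i.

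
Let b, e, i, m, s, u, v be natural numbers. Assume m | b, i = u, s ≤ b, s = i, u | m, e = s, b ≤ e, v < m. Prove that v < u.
e = s and b ≤ e, hence b ≤ s. Since s ≤ b, b = s. s = i, so b = i. Since i = u, b = u. m | b, so m | u. u | m, so m = u. From v < m, v < u.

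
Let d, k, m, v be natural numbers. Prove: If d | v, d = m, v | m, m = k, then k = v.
d = m and d | v, thus m | v. From v | m, v = m. Since m = k, v = k. Then k = v.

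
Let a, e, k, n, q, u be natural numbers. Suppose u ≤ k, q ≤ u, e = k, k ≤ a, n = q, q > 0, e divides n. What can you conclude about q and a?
q ≤ a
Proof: n = q and e divides n, thus e divides q. Because e = k, k divides q. q > 0, so k ≤ q. q ≤ u and u ≤ k, so q ≤ k. Since k ≤ q, k = q. Since k ≤ a, q ≤ a.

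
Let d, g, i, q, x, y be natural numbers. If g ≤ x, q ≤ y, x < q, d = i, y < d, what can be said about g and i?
g < i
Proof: From g ≤ x and x < q, g < q. q ≤ y, so g < y. d = i and y < d, so y < i. Since g < y, g < i.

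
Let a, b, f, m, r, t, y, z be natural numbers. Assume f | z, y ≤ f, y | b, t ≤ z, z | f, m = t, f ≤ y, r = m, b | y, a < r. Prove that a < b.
From r = m and a < r, a < m. m = t, so a < t. Because f ≤ y and y ≤ f, f = y. From y | b and b | y, y = b. Because f = y, f = b. Since z | f and f | z, z = f. t ≤ z, so t ≤ f. Since f = b, t ≤ b. Since a < t, a < b.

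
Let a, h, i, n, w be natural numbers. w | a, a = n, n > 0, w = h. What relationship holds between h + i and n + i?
h + i ≤ n + i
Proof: a = n and w | a, so w | n. Since n > 0, w ≤ n. w = h, so h ≤ n. Then h + i ≤ n + i.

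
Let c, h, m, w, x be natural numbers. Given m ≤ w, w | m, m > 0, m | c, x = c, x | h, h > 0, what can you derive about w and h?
w ≤ h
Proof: w | m and m > 0, so w ≤ m. From m ≤ w, m = w. Because x = c and x | h, c | h. Since m | c, m | h. From h > 0, m ≤ h. m = w, so w ≤ h.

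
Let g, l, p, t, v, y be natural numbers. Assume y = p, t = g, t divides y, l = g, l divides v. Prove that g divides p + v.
t = g and t divides y, therefore g divides y. From y = p, g divides p. Because l = g and l divides v, g divides v. g divides p, so g divides p + v.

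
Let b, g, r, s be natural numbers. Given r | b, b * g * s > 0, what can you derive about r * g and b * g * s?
r * g ≤ b * g * s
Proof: From r | b, r * g | b * g. Then r * g | b * g * s. Since b * g * s > 0, r * g ≤ b * g * s.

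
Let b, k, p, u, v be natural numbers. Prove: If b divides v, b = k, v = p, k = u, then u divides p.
b = k and k = u, so b = u. v = p and b divides v, thus b divides p. Since b = u, u divides p.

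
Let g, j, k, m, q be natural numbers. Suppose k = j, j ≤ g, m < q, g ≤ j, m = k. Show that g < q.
Because m = k and k = j, m = j. j ≤ g and g ≤ j, so j = g. Since m = j, m = g. Since m < q, g < q.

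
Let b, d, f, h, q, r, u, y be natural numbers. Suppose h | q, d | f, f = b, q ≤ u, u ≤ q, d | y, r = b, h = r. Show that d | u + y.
f = b and d | f, hence d | b. Because q ≤ u and u ≤ q, q = u. Because h = r and h | q, r | q. q = u, so r | u. r = b, so b | u. Since d | b, d | u. d | y, so d | u + y.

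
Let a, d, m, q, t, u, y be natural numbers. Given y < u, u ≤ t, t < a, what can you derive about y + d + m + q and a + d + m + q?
y + d + m + q < a + d + m + q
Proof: u ≤ t and t < a, hence u < a. y < u, so y < a. Then y + d < a + d. Then y + d + m < a + d + m. Then y + d + m + q < a + d + m + q.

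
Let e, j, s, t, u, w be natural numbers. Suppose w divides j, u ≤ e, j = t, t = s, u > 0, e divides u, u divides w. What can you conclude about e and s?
e divides s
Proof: Because e divides u and u > 0, e ≤ u. Since u ≤ e, u = e. j = t and t = s, therefore j = s. w divides j, so w divides s. Because u divides w, u divides s. Because u = e, e divides s.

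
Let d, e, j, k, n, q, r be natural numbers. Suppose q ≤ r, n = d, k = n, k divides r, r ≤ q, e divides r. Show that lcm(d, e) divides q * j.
r ≤ q and q ≤ r, hence r = q. k = n and n = d, therefore k = d. k divides r, so d divides r. Since e divides r, lcm(d, e) divides r. r = q, so lcm(d, e) divides q. Then lcm(d, e) divides q * j.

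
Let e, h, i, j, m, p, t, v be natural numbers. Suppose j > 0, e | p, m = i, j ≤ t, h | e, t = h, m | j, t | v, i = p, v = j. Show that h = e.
v = j and t | v, so t | j. Since j > 0, t ≤ j. j ≤ t, so j = t. Since t = h, j = h. From m = i and i = p, m = p. Because m | j, p | j. e | p, so e | j. j = h, so e | h. Since h | e, h = e.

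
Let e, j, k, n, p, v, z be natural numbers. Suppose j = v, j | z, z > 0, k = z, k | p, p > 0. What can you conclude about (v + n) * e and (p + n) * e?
(v + n) * e ≤ (p + n) * e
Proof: j | z and z > 0, so j ≤ z. k = z and k | p, so z | p. p > 0, so z ≤ p. j ≤ z, so j ≤ p. j = v, so v ≤ p. Then v + n ≤ p + n. Then (v + n) * e ≤ (p + n) * e.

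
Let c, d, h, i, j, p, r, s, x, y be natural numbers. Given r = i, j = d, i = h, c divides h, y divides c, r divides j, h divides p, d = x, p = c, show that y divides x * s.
j = d and d = x, thus j = x. p = c and h divides p, therefore h divides c. Because c divides h, c = h. Since y divides c, y divides h. r = i and i = h, so r = h. Since r divides j, h divides j. y divides h, so y divides j. Since j = x, y divides x. Then y divides x * s.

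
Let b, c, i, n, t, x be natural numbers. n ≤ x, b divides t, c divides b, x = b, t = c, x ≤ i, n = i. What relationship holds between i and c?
i = c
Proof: n = i and n ≤ x, hence i ≤ x. Since x ≤ i, i = x. Since x = b, i = b. Since t = c and b divides t, b divides c. Since c divides b, b = c. i = b, so i = c.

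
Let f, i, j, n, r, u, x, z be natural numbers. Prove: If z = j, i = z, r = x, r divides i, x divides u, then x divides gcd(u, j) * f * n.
i = z and r divides i, so r divides z. Since z = j, r divides j. From r = x, x divides j. Since x divides u, x divides gcd(u, j). Then x divides gcd(u, j) * f. Then x divides gcd(u, j) * f * n.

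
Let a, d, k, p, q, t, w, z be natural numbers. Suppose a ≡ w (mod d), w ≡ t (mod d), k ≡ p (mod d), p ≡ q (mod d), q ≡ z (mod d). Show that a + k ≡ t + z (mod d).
a ≡ w (mod d) and w ≡ t (mod d), hence a ≡ t (mod d). Because k ≡ p (mod d) and p ≡ q (mod d), k ≡ q (mod d). q ≡ z (mod d), so k ≡ z (mod d). From a ≡ t (mod d), by adding congruences, a + k ≡ t + z (mod d).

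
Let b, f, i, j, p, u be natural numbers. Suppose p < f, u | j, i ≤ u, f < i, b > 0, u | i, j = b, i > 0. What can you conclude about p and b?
p < b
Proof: From p < f and f < i, p < i. Because u | i and i > 0, u ≤ i. Since i ≤ u, u = i. u | j, so i | j. j = b, so i | b. Because b > 0, i ≤ b. p < i, so p < b.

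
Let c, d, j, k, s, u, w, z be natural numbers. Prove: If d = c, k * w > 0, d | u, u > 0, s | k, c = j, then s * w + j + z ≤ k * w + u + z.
s | k, hence s * w | k * w. k * w > 0, so s * w ≤ k * w. Because d = c and c = j, d = j. d | u and u > 0, hence d ≤ u. d = j, so j ≤ u. Since s * w ≤ k * w, s * w + j ≤ k * w + u. Then s * w + j + z ≤ k * w + u + z.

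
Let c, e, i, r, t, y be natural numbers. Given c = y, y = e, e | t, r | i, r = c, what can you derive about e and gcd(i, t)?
e | gcd(i, t)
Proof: r = c and c = y, thus r = y. From r | i, y | i. y = e, so e | i. Since e | t, e | gcd(i, t).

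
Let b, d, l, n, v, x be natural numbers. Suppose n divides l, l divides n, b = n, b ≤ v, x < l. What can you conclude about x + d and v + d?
x + d < v + d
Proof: l divides n and n divides l, therefore l = n. Since x < l, x < n. b = n and b ≤ v, thus n ≤ v. x < n, so x < v. Then x + d < v + d.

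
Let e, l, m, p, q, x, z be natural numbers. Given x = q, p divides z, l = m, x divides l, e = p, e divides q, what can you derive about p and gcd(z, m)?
p divides gcd(z, m)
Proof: x = q and x divides l, hence q divides l. Since e divides q, e divides l. Since l = m, e divides m. e = p, so p divides m. Since p divides z, p divides gcd(z, m).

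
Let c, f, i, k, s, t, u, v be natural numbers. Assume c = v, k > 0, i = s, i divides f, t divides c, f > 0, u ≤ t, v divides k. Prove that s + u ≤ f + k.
i divides f and f > 0, thus i ≤ f. Since i = s, s ≤ f. c = v and t divides c, so t divides v. Since v divides k, t divides k. Since k > 0, t ≤ k. Since u ≤ t, u ≤ k. From s ≤ f, s + u ≤ f + k.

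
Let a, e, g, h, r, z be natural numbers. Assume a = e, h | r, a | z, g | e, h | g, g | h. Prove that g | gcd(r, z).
Because h | g and g | h, h = g. h | r, so g | r. a = e and a | z, therefore e | z. g | e, so g | z. Since g | r, g | gcd(r, z).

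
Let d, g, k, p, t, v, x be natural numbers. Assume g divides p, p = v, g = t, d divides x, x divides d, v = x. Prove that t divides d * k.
x divides d and d divides x, therefore x = d. p = v and v = x, hence p = x. g = t and g divides p, hence t divides p. From p = x, t divides x. Since x = d, t divides d. Then t divides d * k.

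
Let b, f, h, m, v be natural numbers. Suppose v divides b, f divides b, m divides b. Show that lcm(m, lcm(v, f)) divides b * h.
Because v divides b and f divides b, lcm(v, f) divides b. Since m divides b, lcm(m, lcm(v, f)) divides b. Then lcm(m, lcm(v, f)) divides b * h.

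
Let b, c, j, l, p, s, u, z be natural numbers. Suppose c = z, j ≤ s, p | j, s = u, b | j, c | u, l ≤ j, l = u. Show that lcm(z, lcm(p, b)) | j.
l = u and l ≤ j, thus u ≤ j. Since s = u and j ≤ s, j ≤ u. From u ≤ j, u = j. c = z and c | u, therefore z | u. u = j, so z | j. p | j and b | j, so lcm(p, b) | j. z | j, so lcm(z, lcm(p, b)) | j.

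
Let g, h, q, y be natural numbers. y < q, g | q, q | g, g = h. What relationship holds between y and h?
y < h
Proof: q | g and g | q, therefore q = g. Since g = h, q = h. Because y < q, y < h.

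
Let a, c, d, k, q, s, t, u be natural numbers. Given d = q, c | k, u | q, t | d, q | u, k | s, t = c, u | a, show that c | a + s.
d = q and t | d, so t | q. u | q and q | u, therefore u = q. u | a, so q | a. t | q, so t | a. Since t = c, c | a. From c | k and k | s, c | s. c | a, so c | a + s.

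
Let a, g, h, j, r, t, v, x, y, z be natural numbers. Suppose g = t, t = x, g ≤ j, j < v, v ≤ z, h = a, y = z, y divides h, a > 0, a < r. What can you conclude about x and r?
x < r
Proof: Since g = t and t = x, g = x. j < v and v ≤ z, therefore j < z. From y = z and y divides h, z divides h. h = a, so z divides a. a > 0, so z ≤ a. From j < z, j < a. g ≤ j, so g < a. Since a < r, g < r. g = x, so x < r.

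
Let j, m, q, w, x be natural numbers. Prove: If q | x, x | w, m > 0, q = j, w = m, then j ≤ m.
q | x and x | w, so q | w. q = j, so j | w. Since w = m, j | m. m > 0, so j ≤ m.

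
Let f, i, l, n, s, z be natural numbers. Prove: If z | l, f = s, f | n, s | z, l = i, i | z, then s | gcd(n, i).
From f = s and f | n, s | n. Because l = i and z | l, z | i. Since i | z, z = i. s | z, so s | i. s | n, so s | gcd(n, i).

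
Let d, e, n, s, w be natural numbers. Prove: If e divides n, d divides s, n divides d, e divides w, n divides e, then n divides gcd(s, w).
n divides d and d divides s, thus n divides s. e divides n and n divides e, therefore e = n. e divides w, so n divides w. Since n divides s, n divides gcd(s, w).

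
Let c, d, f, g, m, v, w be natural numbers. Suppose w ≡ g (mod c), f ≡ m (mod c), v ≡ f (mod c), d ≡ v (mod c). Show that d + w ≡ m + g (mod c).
Since d ≡ v (mod c) and v ≡ f (mod c), d ≡ f (mod c). f ≡ m (mod c), so d ≡ m (mod c). w ≡ g (mod c), so d + w ≡ m + g (mod c).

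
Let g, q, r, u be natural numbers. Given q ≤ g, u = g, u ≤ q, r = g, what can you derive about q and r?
q = r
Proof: u = g and u ≤ q, therefore g ≤ q. Since q ≤ g, g = q. Since r = g, r = q. Then q = r.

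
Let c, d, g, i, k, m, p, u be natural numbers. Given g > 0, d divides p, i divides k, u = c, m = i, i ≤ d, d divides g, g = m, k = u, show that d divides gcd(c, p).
Because k = u and u = c, k = c. g = m and m = i, therefore g = i. d divides g and g > 0, hence d ≤ g. g = i, so d ≤ i. Since i ≤ d, i = d. Since i divides k, d divides k. k = c, so d divides c. d divides p, so d divides gcd(c, p).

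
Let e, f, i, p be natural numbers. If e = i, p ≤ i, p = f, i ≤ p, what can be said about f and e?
f = e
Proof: i ≤ p and p ≤ i, so i = p. Since e = i, e = p. p = f, so e = f. Then f = e.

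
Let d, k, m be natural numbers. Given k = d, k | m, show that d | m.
k = d and k | m. By substitution, d | m.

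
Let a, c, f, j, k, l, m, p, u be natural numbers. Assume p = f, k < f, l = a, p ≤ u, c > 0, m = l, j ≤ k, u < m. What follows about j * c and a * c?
j * c < a * c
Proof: m = l and l = a, hence m = a. j ≤ k and k < f, hence j < f. p = f and p ≤ u, therefore f ≤ u. j < f, so j < u. u < m, so j < m. Since m = a, j < a. Combining with c > 0, by multiplying by a positive, j * c < a * c.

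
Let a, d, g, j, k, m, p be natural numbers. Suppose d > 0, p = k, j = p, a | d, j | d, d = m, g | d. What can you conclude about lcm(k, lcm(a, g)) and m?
lcm(k, lcm(a, g)) ≤ m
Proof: Since j = p and j | d, p | d. Since p = k, k | d. a | d and g | d, thus lcm(a, g) | d. Since k | d, lcm(k, lcm(a, g)) | d. Since d > 0, lcm(k, lcm(a, g)) ≤ d. d = m, so lcm(k, lcm(a, g)) ≤ m.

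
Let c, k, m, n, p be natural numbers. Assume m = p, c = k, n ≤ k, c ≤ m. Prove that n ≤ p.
Since c = k and c ≤ m, k ≤ m. Since m = p, k ≤ p. Because n ≤ k, n ≤ p.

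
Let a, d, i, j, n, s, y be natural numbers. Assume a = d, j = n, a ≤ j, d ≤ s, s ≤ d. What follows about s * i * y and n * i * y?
s * i * y ≤ n * i * y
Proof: Since d ≤ s and s ≤ d, d = s. Since a = d, a = s. From j = n and a ≤ j, a ≤ n. a = s, so s ≤ n. Then s * i ≤ n * i. Then s * i * y ≤ n * i * y.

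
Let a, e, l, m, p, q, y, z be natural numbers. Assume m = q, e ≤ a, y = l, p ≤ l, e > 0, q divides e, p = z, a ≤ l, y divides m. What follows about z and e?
z ≤ e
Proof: From m = q and y divides m, y divides q. Since y = l, l divides q. q divides e, so l divides e. Since e > 0, l ≤ e. e ≤ a and a ≤ l, thus e ≤ l. Since l ≤ e, l = e. From p = z and p ≤ l, z ≤ l. From l = e, z ≤ e.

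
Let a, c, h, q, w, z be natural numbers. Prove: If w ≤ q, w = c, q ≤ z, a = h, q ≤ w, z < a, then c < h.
q ≤ w and w ≤ q, hence q = w. Since w = c, q = c. From q ≤ z, c ≤ z. a = h and z < a, hence z < h. c ≤ z, so c < h.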